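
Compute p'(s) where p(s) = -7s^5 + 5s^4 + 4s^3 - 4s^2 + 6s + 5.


Apply the power rule term by term:
  d/ds(-7s^5) = -35s^4
  d/ds(5s^4) = 20s^3
  d/ds(4s^3) = 12s^2
  d/ds(-4s^2) = -8s
  d/ds(6s) = 6
  d/ds(5) = 0
p'(s) = -35s^4 + 20s^3 + 12s^2 - 8s + 6


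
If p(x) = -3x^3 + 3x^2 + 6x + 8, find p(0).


Using direct substitution:
  -3 * (0)^3 = 0
  3 * (0)^2 = 0
  6 * (0)^1 = 0
  constant: 8
Sum = 0 + 0 + 0 + 8 = 8


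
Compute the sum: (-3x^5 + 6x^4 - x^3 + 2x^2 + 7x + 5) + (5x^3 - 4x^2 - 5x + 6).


Align terms by degree and add:
  -3x^5 + 6x^4 - x^3 + 2x^2 + 7x + 5
+ 5x^3 - 4x^2 - 5x + 6
= -3x^5 + 6x^4 + 4x^3 - 2x^2 + 2x + 11


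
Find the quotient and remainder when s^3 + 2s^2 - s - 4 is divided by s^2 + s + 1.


(s^3 + 2s^2 - s - 4) / (s^2 + s + 1)
Step 1: s * (s^2 + s + 1) = s^3 + s^2 + s; subtract.
Step 2: 1 * (s^2 + s + 1) = s^2 + s + 1; subtract.
Quotient: s + 1, Remainder: -3s - 5


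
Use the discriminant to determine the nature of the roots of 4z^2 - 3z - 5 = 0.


D = b^2 - 4ac = (-3)^2 - 4(4)(-5) = 9 + 80 = 89
Since D > 0: two distinct irrational roots


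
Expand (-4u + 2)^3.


Expand (-4u + 2)^3 by repeated multiplication:
  (-4u + 2)^2 = 16u^2 - 16u + 4
= -64u^3 + 96u^2 - 48u + 8


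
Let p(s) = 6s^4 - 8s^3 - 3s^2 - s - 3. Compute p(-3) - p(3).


p(-3) = 675
p(3) = 237
p(-3) - p(3) = 675 - 237 = 438


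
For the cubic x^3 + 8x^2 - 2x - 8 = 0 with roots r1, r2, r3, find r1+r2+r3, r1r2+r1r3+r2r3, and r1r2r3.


Monic cubic x^3+bx^2+cx+d=0: sum=-b, pairwise sum=c, product=-d.
b=8, c=-2, d=-8
r1+r2+r3 = -8
r1r2+r1r3+r2r3 = -2
r1r2r3 = 8


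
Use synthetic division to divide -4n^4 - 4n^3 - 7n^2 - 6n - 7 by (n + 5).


Synthetic division with c = -5. Coefficients: -4, -4, -7, -6, -7
Bring down -4.
  -4 * -5 = 20; 20 - 4 = 16
  16 * -5 = -80; -80 - 7 = -87
  -87 * -5 = 435; 435 - 6 = 429
  429 * -5 = -2145; -2145 - 7 = -2152
Quotient: -4n^3 + 16n^2 - 87n + 429, Remainder: -2152


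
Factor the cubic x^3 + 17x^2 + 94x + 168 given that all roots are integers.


Try integer roots (divisors of 168). x=-4: p(-4)=0.
Divide out (x + 4): quotient is x^2 + 13x + 42.
Factor the quadratic: (x + 7)(x + 6)
Result: (x + 4)(x + 7)(x + 6)


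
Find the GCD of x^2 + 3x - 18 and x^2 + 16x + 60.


Factor each:
  x^2 + 3x - 18 = (x + 6)(x - 3)
  x^2 + 16x + 60 = (x + 6)(x + 10)
Common monic factor: x + 6


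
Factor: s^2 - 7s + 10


Roots satisfy r1 + r2 = -b/a = 7 and r1*r2 = c/a = 10.
So r1 = 5, r2 = 2.
s^2 - 7s + 10 = (s - r1)(s - r2) = (s - 5)(s - 2)


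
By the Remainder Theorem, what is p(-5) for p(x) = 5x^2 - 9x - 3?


By the Remainder Theorem, the remainder equals p(-5):
  5*(-5)^2 = 125
  -9*(-5)^1 = 45
  constant: -3
Sum: 125 + 45 - 3 = 167


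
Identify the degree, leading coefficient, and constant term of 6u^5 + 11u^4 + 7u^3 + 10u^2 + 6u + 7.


Highest power of u is 5, with coefficient 6. Constant term is 7.
Degree = 5, leading coefficient = 6, constant term = 7


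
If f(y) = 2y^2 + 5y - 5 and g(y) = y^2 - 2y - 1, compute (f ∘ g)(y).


Substitute g(y) into f:
f(g(y)) = 2*(y^2 - 2y - 1)^2 + 5*(y^2 - 2y - 1) + (-5)
(y^2 - 2y - 1)^2 = y^4 - 4y^3 + 2y^2 + 4y + 1
Expand and combine: 2y^4 - 8y^3 + 9y^2 - 2y - 8


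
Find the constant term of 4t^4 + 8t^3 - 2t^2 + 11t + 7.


Read off the constant term: 7


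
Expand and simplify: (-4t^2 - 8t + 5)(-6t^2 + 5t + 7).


Distribute each term of the first polynomial:
  (-4t^2)(-6t^2 + 5t + 7) = 24t^4 - 20t^3 - 28t^2
  (-8t)(-6t^2 + 5t + 7) = 48t^3 - 40t^2 - 56t
  (5)(-6t^2 + 5t + 7) = -30t^2 + 25t + 35
Sum: 24t^4 + 28t^3 - 98t^2 - 31t + 35


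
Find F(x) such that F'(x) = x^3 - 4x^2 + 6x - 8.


Reverse power rule on each term:
  ∫ x^3 dx = (1/4)x^4
  ∫ -4x^2 dx = -(4/3)x^3
  ∫ 6x dx = 3x^2
  ∫ -8 dx = -8x
F(x) = (1/4)x^4 - (4/3)x^3 + 3x^2 - 8x + C


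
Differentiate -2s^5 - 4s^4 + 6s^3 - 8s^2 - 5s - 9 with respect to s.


Apply the power rule term by term:
  d/ds(-2s^5) = -10s^4
  d/ds(-4s^4) = -16s^3
  d/ds(6s^3) = 18s^2
  d/ds(-8s^2) = -16s
  d/ds(-5s) = -5
  d/ds(-9) = 0
p'(s) = -10s^4 - 16s^3 + 18s^2 - 16s - 5


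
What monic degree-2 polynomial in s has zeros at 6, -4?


p(s) = (s - 6)(s + 4)
Expand: s^2 - 2s - 24


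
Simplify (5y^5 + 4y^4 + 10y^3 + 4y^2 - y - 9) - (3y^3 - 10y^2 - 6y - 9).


Distribute the minus sign:
  (5y^5 + 4y^4 + 10y^3 + 4y^2 - y - 9)
- (3y^3 - 10y^2 - 6y - 9)
Negate second polynomial: -3y^3 + 10y^2 + 6y + 9
Add: 5y^5 + 4y^4 + 7y^3 + 14y^2 + 5y


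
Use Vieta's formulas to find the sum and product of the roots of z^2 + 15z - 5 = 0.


For az^2+bz+c=0: sum = -b/a, product = c/a.
a=1, b=15, c=-5
Sum = -(15)/1 = -15
Product = (-5)/1 = -5


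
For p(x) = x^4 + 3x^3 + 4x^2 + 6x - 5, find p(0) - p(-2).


p(0) = -5
p(-2) = -9
p(0) - p(-2) = -5 + 9 = 4


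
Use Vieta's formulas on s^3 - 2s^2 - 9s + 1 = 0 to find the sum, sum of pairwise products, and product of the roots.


Monic cubic s^3+bs^2+cs+d=0: sum=-b, pairwise sum=c, product=-d.
b=-2, c=-9, d=1
r1+r2+r3 = 2
r1r2+r1r3+r2r3 = -9
r1r2r3 = -1


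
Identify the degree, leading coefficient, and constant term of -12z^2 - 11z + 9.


Highest power of z is 2, with coefficient -12. Constant term is 9.
Degree = 2, leading coefficient = -12, constant term = 9


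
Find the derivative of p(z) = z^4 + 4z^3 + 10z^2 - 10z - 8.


Apply the power rule term by term:
  d/dz(z^4) = 4z^3
  d/dz(4z^3) = 12z^2
  d/dz(10z^2) = 20z
  d/dz(-10z) = -10
  d/dz(-8) = 0
p'(z) = 4z^3 + 12z^2 + 20z - 10


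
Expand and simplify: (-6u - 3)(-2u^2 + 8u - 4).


Distribute each term of the first polynomial:
  (-6u)(-2u^2 + 8u - 4) = 12u^3 - 48u^2 + 24u
  (-3)(-2u^2 + 8u - 4) = 6u^2 - 24u + 12
Sum: 12u^3 - 42u^2 + 12


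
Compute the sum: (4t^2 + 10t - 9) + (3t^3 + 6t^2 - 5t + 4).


Align terms by degree and add:
  4t^2 + 10t - 9
+ 3t^3 + 6t^2 - 5t + 4
= 3t^3 + 10t^2 + 5t - 5


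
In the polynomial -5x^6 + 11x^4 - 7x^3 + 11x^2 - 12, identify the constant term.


Read off the constant term: -12


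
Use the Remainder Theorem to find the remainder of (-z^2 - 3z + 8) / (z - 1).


By the Remainder Theorem, the remainder equals p(1):
  -1*(1)^2 = -1
  -3*(1)^1 = -3
  constant: 8
Sum: -1 - 3 + 8 = 4


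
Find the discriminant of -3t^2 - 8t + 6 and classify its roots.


D = b^2 - 4ac = (-8)^2 - 4(-3)(6) = 64 + 72 = 136
Since D > 0: two distinct irrational roots


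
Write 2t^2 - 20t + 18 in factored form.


Roots satisfy r1 + r2 = -b/a = 10 and r1*r2 = c/a = 9.
So r1 = 9, r2 = 1.
2t^2 - 20t + 18 = 2(t - r1)(t - r2) = 2(t - 9)(t - 1)


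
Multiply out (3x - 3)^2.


Expand (3x - 3)^2 by repeated multiplication:
= 9x^2 - 18x + 9


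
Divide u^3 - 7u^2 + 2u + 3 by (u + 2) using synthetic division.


Synthetic division with c = -2. Coefficients: 1, -7, 2, 3
Bring down 1.
  1 * -2 = -2; -2 - 7 = -9
  -9 * -2 = 18; 18 + 2 = 20
  20 * -2 = -40; -40 + 3 = -37
Quotient: u^2 - 9u + 20, Remainder: -37


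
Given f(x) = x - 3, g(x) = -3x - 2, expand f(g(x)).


Substitute g(x) into f:
f(g(x)) = 1*(-3x - 2) + (-3)
Expand and combine: -3x - 5


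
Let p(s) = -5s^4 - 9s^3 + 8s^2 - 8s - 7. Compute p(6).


Using direct substitution:
  -5 * (6)^4 = -6480
  -9 * (6)^3 = -1944
  8 * (6)^2 = 288
  -8 * (6)^1 = -48
  constant: -7
Sum = -6480 - 1944 + 288 - 48 - 7 = -8191


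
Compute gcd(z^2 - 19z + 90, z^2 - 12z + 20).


Factor each:
  z^2 - 19z + 90 = (z - 10)(z - 9)
  z^2 - 12z + 20 = (z - 10)(z - 2)
Common monic factor: z - 10


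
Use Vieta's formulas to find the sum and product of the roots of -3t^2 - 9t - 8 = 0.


For at^2+bt+c=0: sum = -b/a, product = c/a.
a=-3, b=-9, c=-8
Sum = -(-9)/-3 = -3
Product = (-8)/-3 = 8/3


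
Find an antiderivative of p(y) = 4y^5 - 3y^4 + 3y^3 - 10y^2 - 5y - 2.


Reverse power rule on each term:
  ∫ 4y^5 dy = (2/3)y^6
  ∫ -3y^4 dy = -(3/5)y^5
  ∫ 3y^3 dy = (3/4)y^4
  ∫ -10y^2 dy = -(10/3)y^3
  ∫ -5y dy = -(5/2)y^2
  ∫ -2 dy = -2y
F(y) = (2/3)y^6 - (3/5)y^5 + (3/4)y^4 - (10/3)y^3 - (5/2)y^2 - 2y + C


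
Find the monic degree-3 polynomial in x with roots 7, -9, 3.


p(x) = (x - 7)(x + 9)(x - 3)
Expand: x^3 - x^2 - 69x + 189


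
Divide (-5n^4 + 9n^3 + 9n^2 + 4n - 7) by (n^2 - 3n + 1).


(-5n^4 + 9n^3 + 9n^2 + 4n - 7) / (n^2 - 3n + 1)
Step 1: -5n^2 * (n^2 - 3n + 1) = -5n^4 + 15n^3 - 5n^2; subtract.
Step 2: -6n * (n^2 - 3n + 1) = -6n^3 + 18n^2 - 6n; subtract.
Step 3: -4 * (n^2 - 3n + 1) = -4n^2 + 12n - 4; subtract.
Quotient: -5n^2 - 6n - 4, Remainder: -2n - 3


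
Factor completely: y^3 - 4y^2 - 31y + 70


Try integer roots (divisors of 70). y=-5: p(-5)=0.
Divide out (y + 5): quotient is y^2 - 9y + 14.
Factor the quadratic: (y - 7)(y - 2)
Result: (y + 5)(y - 7)(y - 2)


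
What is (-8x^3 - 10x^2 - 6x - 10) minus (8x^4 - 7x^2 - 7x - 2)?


Distribute the minus sign:
  (-8x^3 - 10x^2 - 6x - 10)
- (8x^4 - 7x^2 - 7x - 2)
Negate second polynomial: -8x^4 + 7x^2 + 7x + 2
Add: -8x^4 - 8x^3 - 3x^2 + x - 8


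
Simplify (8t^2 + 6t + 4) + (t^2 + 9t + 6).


Align terms by degree and add:
  8t^2 + 6t + 4
+ t^2 + 9t + 6
= 9t^2 + 15t + 10


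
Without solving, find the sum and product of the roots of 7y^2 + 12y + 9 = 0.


For ay^2+by+c=0: sum = -b/a, product = c/a.
a=7, b=12, c=9
Sum = -(12)/7 = -12/7
Product = (9)/7 = 9/7


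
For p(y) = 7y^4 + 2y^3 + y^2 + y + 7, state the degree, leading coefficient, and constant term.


Highest power of y is 4, with coefficient 7. Constant term is 7.
Degree = 4, leading coefficient = 7, constant term = 7


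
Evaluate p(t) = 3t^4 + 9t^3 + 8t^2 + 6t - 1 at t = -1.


Using direct substitution:
  3 * (-1)^4 = 3
  9 * (-1)^3 = -9
  8 * (-1)^2 = 8
  6 * (-1)^1 = -6
  constant: -1
Sum = 3 - 9 + 8 - 6 - 1 = -5


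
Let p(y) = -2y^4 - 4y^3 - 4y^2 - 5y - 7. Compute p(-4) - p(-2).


p(-4) = -307
p(-2) = -13
p(-4) - p(-2) = -307 + 13 = -294


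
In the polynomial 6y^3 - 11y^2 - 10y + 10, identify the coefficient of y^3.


Read off the coefficient of y^3: 6


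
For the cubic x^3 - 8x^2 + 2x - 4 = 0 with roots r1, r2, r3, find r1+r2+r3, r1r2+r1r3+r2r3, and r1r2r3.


Monic cubic x^3+bx^2+cx+d=0: sum=-b, pairwise sum=c, product=-d.
b=-8, c=2, d=-4
r1+r2+r3 = 8
r1r2+r1r3+r2r3 = 2
r1r2r3 = 4


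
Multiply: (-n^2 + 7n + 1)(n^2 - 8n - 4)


Distribute each term of the first polynomial:
  (-n^2)(n^2 - 8n - 4) = -n^4 + 8n^3 + 4n^2
  (7n)(n^2 - 8n - 4) = 7n^3 - 56n^2 - 28n
  (1)(n^2 - 8n - 4) = n^2 - 8n - 4
Sum: -n^4 + 15n^3 - 51n^2 - 36n - 4


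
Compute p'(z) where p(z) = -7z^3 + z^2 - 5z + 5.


Apply the power rule term by term:
  d/dz(-7z^3) = -21z^2
  d/dz(z^2) = 2z
  d/dz(-5z) = -5
  d/dz(5) = 0
p'(z) = -21z^2 + 2z - 5


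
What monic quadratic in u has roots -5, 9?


p(u) = (u + 5)(u - 9)
Expand: u^2 - 4u - 45


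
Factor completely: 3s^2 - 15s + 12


Roots satisfy r1 + r2 = -b/a = 5 and r1*r2 = c/a = 4.
So r1 = 1, r2 = 4.
3s^2 - 15s + 12 = 3(s - r1)(s - r2) = 3(s - 1)(s - 4)


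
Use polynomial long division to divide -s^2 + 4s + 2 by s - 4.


(-s^2 + 4s + 2) / (s - 4)
Step 1: -s * (s - 4) = -s^2 + 4s; subtract.
Step 2: 0 * (s - 4) = 0; subtract.
Quotient: -s, Remainder: 2


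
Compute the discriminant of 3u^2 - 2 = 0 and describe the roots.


D = b^2 - 4ac = (0)^2 - 4(3)(-2) = 0 + 24 = 24
Since D > 0: two distinct irrational roots


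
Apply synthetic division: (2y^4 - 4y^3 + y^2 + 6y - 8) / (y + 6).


Synthetic division with c = -6. Coefficients: 2, -4, 1, 6, -8
Bring down 2.
  2 * -6 = -12; -12 - 4 = -16
  -16 * -6 = 96; 96 + 1 = 97
  97 * -6 = -582; -582 + 6 = -576
  -576 * -6 = 3456; 3456 - 8 = 3448
Quotient: 2y^3 - 16y^2 + 97y - 576, Remainder: 3448


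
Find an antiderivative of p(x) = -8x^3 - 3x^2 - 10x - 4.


Reverse power rule on each term:
  ∫ -8x^3 dx = -2x^4
  ∫ -3x^2 dx = -x^3
  ∫ -10x dx = -5x^2
  ∫ -4 dx = -4x
F(x) = -2x^4 - x^3 - 5x^2 - 4x + C


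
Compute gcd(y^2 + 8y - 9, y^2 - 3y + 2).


Factor each:
  y^2 + 8y - 9 = (y - 1)(y + 9)
  y^2 - 3y + 2 = (y - 1)(y - 2)
Common monic factor: y - 1


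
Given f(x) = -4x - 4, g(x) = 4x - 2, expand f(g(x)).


Substitute g(x) into f:
f(g(x)) = -4*(4x - 2) + (-4)
Expand and combine: -16x + 4


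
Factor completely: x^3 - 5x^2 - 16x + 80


Try integer roots (divisors of 80). x=5: p(5)=0.
Divide out (x - 5): quotient is x^2 - 16.
Factor the quadratic: (x + 4)(x - 4)
Result: (x - 5)(x + 4)(x - 4)


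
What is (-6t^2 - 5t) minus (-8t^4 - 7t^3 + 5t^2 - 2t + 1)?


Distribute the minus sign:
  (-6t^2 - 5t)
- (-8t^4 - 7t^3 + 5t^2 - 2t + 1)
Negate second polynomial: 8t^4 + 7t^3 - 5t^2 + 2t - 1
Add: 8t^4 + 7t^3 - 11t^2 - 3t - 1


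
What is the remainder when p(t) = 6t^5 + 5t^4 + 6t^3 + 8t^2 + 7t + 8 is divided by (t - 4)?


By the Remainder Theorem, the remainder equals p(4):
  6*(4)^5 = 6144
  5*(4)^4 = 1280
  6*(4)^3 = 384
  8*(4)^2 = 128
  7*(4)^1 = 28
  constant: 8
Sum: 6144 + 1280 + 384 + 128 + 28 + 8 = 7972


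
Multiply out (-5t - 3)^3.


Expand (-5t - 3)^3 by repeated multiplication:
  (-5t - 3)^2 = 25t^2 + 30t + 9
= -125t^3 - 225t^2 - 135t - 27


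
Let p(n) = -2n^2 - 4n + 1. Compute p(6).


Using direct substitution:
  -2 * (6)^2 = -72
  -4 * (6)^1 = -24
  constant: 1
Sum = -72 - 24 + 1 = -95


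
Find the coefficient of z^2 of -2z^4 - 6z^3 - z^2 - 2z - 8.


Read off the coefficient of z^2: -1


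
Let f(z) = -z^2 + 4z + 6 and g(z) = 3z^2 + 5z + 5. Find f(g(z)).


Substitute g(z) into f:
f(g(z)) = -1*(3z^2 + 5z + 5)^2 + 4*(3z^2 + 5z + 5) + 6
(3z^2 + 5z + 5)^2 = 9z^4 + 30z^3 + 55z^2 + 50z + 25
Expand and combine: -9z^4 - 30z^3 - 43z^2 - 30z + 1


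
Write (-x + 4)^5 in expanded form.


Expand (-x + 4)^5 by repeated multiplication:
  (-x + 4)^2 = x^2 - 8x + 16
  (-x + 4)^3 = -x^3 + 12x^2 - 48x + 64
  (-x + 4)^4 = x^4 - 16x^3 + 96x^2 - 256x + 256
= -x^5 + 20x^4 - 160x^3 + 640x^2 - 1280x + 1024


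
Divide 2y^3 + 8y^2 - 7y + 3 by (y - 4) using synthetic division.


Synthetic division with c = 4. Coefficients: 2, 8, -7, 3
Bring down 2.
  2 * 4 = 8; 8 + 8 = 16
  16 * 4 = 64; 64 - 7 = 57
  57 * 4 = 228; 228 + 3 = 231
Quotient: 2y^2 + 16y + 57, Remainder: 231


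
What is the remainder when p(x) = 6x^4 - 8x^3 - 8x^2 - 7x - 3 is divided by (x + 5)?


By the Remainder Theorem, the remainder equals p(-5):
  6*(-5)^4 = 3750
  -8*(-5)^3 = 1000
  -8*(-5)^2 = -200
  -7*(-5)^1 = 35
  constant: -3
Sum: 3750 + 1000 - 200 + 35 - 3 = 4582


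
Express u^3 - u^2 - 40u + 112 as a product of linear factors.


Try integer roots (divisors of 112). u=-7: p(-7)=0.
Divide out (u + 7): quotient is u^2 - 8u + 16.
Factor the quadratic: (u - 4)(u - 4)
Result: (u + 7)(u - 4)(u - 4)


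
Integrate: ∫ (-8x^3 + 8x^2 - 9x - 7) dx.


Reverse power rule on each term:
  ∫ -8x^3 dx = -2x^4
  ∫ 8x^2 dx = (8/3)x^3
  ∫ -9x dx = -(9/2)x^2
  ∫ -7 dx = -7x
F(x) = -2x^4 + (8/3)x^3 - (9/2)x^2 - 7x + C


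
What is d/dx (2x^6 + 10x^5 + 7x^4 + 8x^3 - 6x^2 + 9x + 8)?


Apply the power rule term by term:
  d/dx(2x^6) = 12x^5
  d/dx(10x^5) = 50x^4
  d/dx(7x^4) = 28x^3
  d/dx(8x^3) = 24x^2
  d/dx(-6x^2) = -12x
  d/dx(9x) = 9
  d/dx(8) = 0
p'(x) = 12x^5 + 50x^4 + 28x^3 + 24x^2 - 12x + 9


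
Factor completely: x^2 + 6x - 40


Roots satisfy r1 + r2 = -b/a = -6 and r1*r2 = c/a = -40.
So r1 = -10, r2 = 4.
x^2 + 6x - 40 = (x - r1)(x - r2) = (x + 10)(x - 4)


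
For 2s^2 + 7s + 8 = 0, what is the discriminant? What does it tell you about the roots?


D = b^2 - 4ac = (7)^2 - 4(2)(8) = 49 - 64 = -15
Since D < 0: two complex conjugate roots (no real roots)


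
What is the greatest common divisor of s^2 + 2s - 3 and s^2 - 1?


Factor each:
  s^2 + 2s - 3 = (s - 1)(s + 3)
  s^2 - 1 = (s - 1)(s + 1)
Common monic factor: s - 1


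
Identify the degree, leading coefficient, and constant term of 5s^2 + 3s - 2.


Highest power of s is 2, with coefficient 5. Constant term is -2.
Degree = 2, leading coefficient = 5, constant term = -2


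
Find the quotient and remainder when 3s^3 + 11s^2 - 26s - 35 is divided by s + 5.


(3s^3 + 11s^2 - 26s - 35) / (s + 5)
Step 1: 3s^2 * (s + 5) = 3s^3 + 15s^2; subtract.
Step 2: -4s * (s + 5) = -4s^2 - 20s; subtract.
Step 3: -6 * (s + 5) = -6s - 30; subtract.
Quotient: 3s^2 - 4s - 6, Remainder: -5


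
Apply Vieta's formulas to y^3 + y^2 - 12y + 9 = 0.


Monic cubic y^3+by^2+cy+d=0: sum=-b, pairwise sum=c, product=-d.
b=1, c=-12, d=9
r1+r2+r3 = -1
r1r2+r1r3+r2r3 = -12
r1r2r3 = -9


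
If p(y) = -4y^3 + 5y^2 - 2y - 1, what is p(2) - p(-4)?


p(2) = -17
p(-4) = 343
p(2) - p(-4) = -17 - 343 = -360


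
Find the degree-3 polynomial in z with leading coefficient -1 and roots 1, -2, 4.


p(z) = -(z - 1)(z + 2)(z - 4)
Expand: -z^3 + 3z^2 + 6z - 8


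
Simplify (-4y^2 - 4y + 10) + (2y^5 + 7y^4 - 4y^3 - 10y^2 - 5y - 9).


Align terms by degree and add:
  -4y^2 - 4y + 10
+ 2y^5 + 7y^4 - 4y^3 - 10y^2 - 5y - 9
= 2y^5 + 7y^4 - 4y^3 - 14y^2 - 9y + 1


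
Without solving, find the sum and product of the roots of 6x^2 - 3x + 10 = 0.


For ax^2+bx+c=0: sum = -b/a, product = c/a.
a=6, b=-3, c=10
Sum = -(-3)/6 = 1/2
Product = (10)/6 = 5/3


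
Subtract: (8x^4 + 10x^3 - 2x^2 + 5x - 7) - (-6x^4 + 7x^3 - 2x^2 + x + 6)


Distribute the minus sign:
  (8x^4 + 10x^3 - 2x^2 + 5x - 7)
- (-6x^4 + 7x^3 - 2x^2 + x + 6)
Negate second polynomial: 6x^4 - 7x^3 + 2x^2 - x - 6
Add: 14x^4 + 3x^3 + 4x - 13


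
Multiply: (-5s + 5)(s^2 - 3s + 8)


Distribute each term of the first polynomial:
  (-5s)(s^2 - 3s + 8) = -5s^3 + 15s^2 - 40s
  (5)(s^2 - 3s + 8) = 5s^2 - 15s + 40
Sum: -5s^3 + 20s^2 - 55s + 40


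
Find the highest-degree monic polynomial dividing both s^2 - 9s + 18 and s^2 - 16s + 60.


Factor each:
  s^2 - 9s + 18 = (s - 6)(s - 3)
  s^2 - 16s + 60 = (s - 6)(s - 10)
Common monic factor: s - 6


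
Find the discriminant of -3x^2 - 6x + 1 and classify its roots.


D = b^2 - 4ac = (-6)^2 - 4(-3)(1) = 36 + 12 = 48
Since D > 0: two distinct irrational roots


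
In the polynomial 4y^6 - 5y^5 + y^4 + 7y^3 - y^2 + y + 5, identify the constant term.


Read off the constant term: 5


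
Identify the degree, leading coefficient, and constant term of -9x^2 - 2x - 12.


Highest power of x is 2, with coefficient -9. Constant term is -12.
Degree = 2, leading coefficient = -9, constant term = -12


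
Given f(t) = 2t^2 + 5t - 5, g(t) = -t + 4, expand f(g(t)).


Substitute g(t) into f:
f(g(t)) = 2*(-t + 4)^2 + 5*(-t + 4) + (-5)
(-t + 4)^2 = t^2 - 8t + 16
Expand and combine: 2t^2 - 21t + 47


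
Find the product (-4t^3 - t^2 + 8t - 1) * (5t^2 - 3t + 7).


Distribute each term of the first polynomial:
  (-4t^3)(5t^2 - 3t + 7) = -20t^5 + 12t^4 - 28t^3
  (-t^2)(5t^2 - 3t + 7) = -5t^4 + 3t^3 - 7t^2
  (8t)(5t^2 - 3t + 7) = 40t^3 - 24t^2 + 56t
  (-1)(5t^2 - 3t + 7) = -5t^2 + 3t - 7
Sum: -20t^5 + 7t^4 + 15t^3 - 36t^2 + 59t - 7


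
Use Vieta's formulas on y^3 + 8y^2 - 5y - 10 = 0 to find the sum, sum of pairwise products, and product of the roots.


Monic cubic y^3+by^2+cy+d=0: sum=-b, pairwise sum=c, product=-d.
b=8, c=-5, d=-10
r1+r2+r3 = -8
r1r2+r1r3+r2r3 = -5
r1r2r3 = 10


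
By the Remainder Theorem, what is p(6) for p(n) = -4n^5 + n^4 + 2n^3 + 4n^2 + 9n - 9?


By the Remainder Theorem, the remainder equals p(6):
  -4*(6)^5 = -31104
  1*(6)^4 = 1296
  2*(6)^3 = 432
  4*(6)^2 = 144
  9*(6)^1 = 54
  constant: -9
Sum: -31104 + 1296 + 432 + 144 + 54 - 9 = -29187


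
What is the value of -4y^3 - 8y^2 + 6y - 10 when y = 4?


Using direct substitution:
  -4 * (4)^3 = -256
  -8 * (4)^2 = -128
  6 * (4)^1 = 24
  constant: -10
Sum = -256 - 128 + 24 - 10 = -370


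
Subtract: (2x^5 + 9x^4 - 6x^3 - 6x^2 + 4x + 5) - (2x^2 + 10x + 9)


Distribute the minus sign:
  (2x^5 + 9x^4 - 6x^3 - 6x^2 + 4x + 5)
- (2x^2 + 10x + 9)
Negate second polynomial: -2x^2 - 10x - 9
Add: 2x^5 + 9x^4 - 6x^3 - 8x^2 - 6x - 4


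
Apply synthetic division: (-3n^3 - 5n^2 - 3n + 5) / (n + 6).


Synthetic division with c = -6. Coefficients: -3, -5, -3, 5
Bring down -3.
  -3 * -6 = 18; 18 - 5 = 13
  13 * -6 = -78; -78 - 3 = -81
  -81 * -6 = 486; 486 + 5 = 491
Quotient: -3n^2 + 13n - 81, Remainder: 491


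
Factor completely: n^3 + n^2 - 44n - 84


Try integer roots (divisors of -84). n=-6: p(-6)=0.
Divide out (n + 6): quotient is n^2 - 5n - 14.
Factor the quadratic: (n + 2)(n - 7)
Result: (n + 6)(n + 2)(n - 7)


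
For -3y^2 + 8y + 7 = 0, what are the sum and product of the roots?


For ay^2+by+c=0: sum = -b/a, product = c/a.
a=-3, b=8, c=7
Sum = -(8)/-3 = 8/3
Product = (7)/-3 = -7/3


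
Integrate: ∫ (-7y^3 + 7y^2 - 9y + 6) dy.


Reverse power rule on each term:
  ∫ -7y^3 dy = -(7/4)y^4
  ∫ 7y^2 dy = (7/3)y^3
  ∫ -9y dy = -(9/2)y^2
  ∫ 6 dy = 6y
F(y) = -(7/4)y^4 + (7/3)y^3 - (9/2)y^2 + 6y + C


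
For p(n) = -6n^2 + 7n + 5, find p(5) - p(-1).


p(5) = -110
p(-1) = -8
p(5) - p(-1) = -110 + 8 = -102


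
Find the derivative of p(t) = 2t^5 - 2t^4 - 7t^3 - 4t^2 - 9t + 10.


Apply the power rule term by term:
  d/dt(2t^5) = 10t^4
  d/dt(-2t^4) = -8t^3
  d/dt(-7t^3) = -21t^2
  d/dt(-4t^2) = -8t
  d/dt(-9t) = -9
  d/dt(10) = 0
p'(t) = 10t^4 - 8t^3 - 21t^2 - 8t - 9


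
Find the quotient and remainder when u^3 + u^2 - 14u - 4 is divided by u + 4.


(u^3 + u^2 - 14u - 4) / (u + 4)
Step 1: u^2 * (u + 4) = u^3 + 4u^2; subtract.
Step 2: -3u * (u + 4) = -3u^2 - 12u; subtract.
Step 3: -2 * (u + 4) = -2u - 8; subtract.
Quotient: u^2 - 3u - 2, Remainder: 4


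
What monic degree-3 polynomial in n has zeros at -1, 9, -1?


p(n) = (n + 1)(n - 9)(n + 1)
Expand: n^3 - 7n^2 - 17n - 9


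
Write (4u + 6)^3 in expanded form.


Expand (4u + 6)^3 by repeated multiplication:
  (4u + 6)^2 = 16u^2 + 48u + 36
= 64u^3 + 288u^2 + 432u + 216


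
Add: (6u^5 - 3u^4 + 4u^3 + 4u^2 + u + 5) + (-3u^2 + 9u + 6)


Align terms by degree and add:
  6u^5 - 3u^4 + 4u^3 + 4u^2 + u + 5
  -3u^2 + 9u + 6
= 6u^5 - 3u^4 + 4u^3 + u^2 + 10u + 11


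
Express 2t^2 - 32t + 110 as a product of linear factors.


Roots satisfy r1 + r2 = -b/a = 16 and r1*r2 = c/a = 55.
So r1 = 11, r2 = 5.
2t^2 - 32t + 110 = 2(t - r1)(t - r2) = 2(t - 11)(t - 5)


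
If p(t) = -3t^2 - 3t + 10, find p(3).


Using direct substitution:
  -3 * (3)^2 = -27
  -3 * (3)^1 = -9
  constant: 10
Sum = -27 - 9 + 10 = -26


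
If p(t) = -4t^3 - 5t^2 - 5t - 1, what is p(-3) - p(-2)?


p(-3) = 77
p(-2) = 21
p(-3) - p(-2) = 77 - 21 = 56


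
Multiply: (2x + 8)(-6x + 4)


Distribute each term of the first polynomial:
  (2x)(-6x + 4) = -12x^2 + 8x
  (8)(-6x + 4) = -48x + 32
Sum: -12x^2 - 40x + 32


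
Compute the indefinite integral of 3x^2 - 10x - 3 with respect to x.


Reverse power rule on each term:
  ∫ 3x^2 dx = x^3
  ∫ -10x dx = -5x^2
  ∫ -3 dx = -3x
F(x) = x^3 - 5x^2 - 3x + C


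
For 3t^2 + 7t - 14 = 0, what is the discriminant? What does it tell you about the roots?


D = b^2 - 4ac = (7)^2 - 4(3)(-14) = 49 + 168 = 217
Since D > 0: two distinct irrational roots


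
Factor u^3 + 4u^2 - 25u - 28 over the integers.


Try integer roots (divisors of -28). u=-1: p(-1)=0.
Divide out (u + 1): quotient is u^2 + 3u - 28.
Factor the quadratic: (u - 4)(u + 7)
Result: (u + 1)(u - 4)(u + 7)


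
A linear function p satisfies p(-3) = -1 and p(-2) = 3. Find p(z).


p(z) = mz + b. Using p(-3)=-1, p(-2)=3:
m = (-1 - 3)/(-3 + 2) = -4/-1 = 4
b = -1 - m*(-3) = -1 + 12 = 11
p(z) = 4z + 11


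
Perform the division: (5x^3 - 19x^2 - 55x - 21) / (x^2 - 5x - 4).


(5x^3 - 19x^2 - 55x - 21) / (x^2 - 5x - 4)
Step 1: 5x * (x^2 - 5x - 4) = 5x^3 - 25x^2 - 20x; subtract.
Step 2: 6 * (x^2 - 5x - 4) = 6x^2 - 30x - 24; subtract.
Quotient: 5x + 6, Remainder: -5x + 3


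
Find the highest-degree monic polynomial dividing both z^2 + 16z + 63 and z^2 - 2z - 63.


Factor each:
  z^2 + 16z + 63 = (z + 7)(z + 9)
  z^2 - 2z - 63 = (z + 7)(z - 9)
Common monic factor: z + 7


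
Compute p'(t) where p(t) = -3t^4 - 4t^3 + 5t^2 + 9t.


Apply the power rule term by term:
  d/dt(-3t^4) = -12t^3
  d/dt(-4t^3) = -12t^2
  d/dt(5t^2) = 10t
  d/dt(9t) = 9
p'(t) = -12t^3 - 12t^2 + 10t + 9


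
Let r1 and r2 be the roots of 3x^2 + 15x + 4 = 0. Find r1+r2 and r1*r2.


For ax^2+bx+c=0: sum = -b/a, product = c/a.
a=3, b=15, c=4
Sum = -(15)/3 = -5
Product = (4)/3 = 4/3


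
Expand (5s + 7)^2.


Expand (5s + 7)^2 by repeated multiplication:
= 25s^2 + 70s + 49


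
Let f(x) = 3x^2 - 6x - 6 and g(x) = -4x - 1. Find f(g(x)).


Substitute g(x) into f:
f(g(x)) = 3*(-4x - 1)^2 + (-6)*(-4x - 1) + (-6)
(-4x - 1)^2 = 16x^2 + 8x + 1
Expand and combine: 48x^2 + 48x + 3


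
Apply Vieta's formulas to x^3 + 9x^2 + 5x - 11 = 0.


Monic cubic x^3+bx^2+cx+d=0: sum=-b, pairwise sum=c, product=-d.
b=9, c=5, d=-11
r1+r2+r3 = -9
r1r2+r1r3+r2r3 = 5
r1r2r3 = 11


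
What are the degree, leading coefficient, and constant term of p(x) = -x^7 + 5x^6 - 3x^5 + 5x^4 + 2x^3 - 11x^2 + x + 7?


Highest power of x is 7, with coefficient -1. Constant term is 7.
Degree = 7, leading coefficient = -1, constant term = 7


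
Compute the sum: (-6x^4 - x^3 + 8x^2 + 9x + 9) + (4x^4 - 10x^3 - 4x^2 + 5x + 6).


Align terms by degree and add:
  -6x^4 - x^3 + 8x^2 + 9x + 9
+ 4x^4 - 10x^3 - 4x^2 + 5x + 6
= -2x^4 - 11x^3 + 4x^2 + 14x + 15


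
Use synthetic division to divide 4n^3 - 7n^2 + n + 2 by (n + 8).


Synthetic division with c = -8. Coefficients: 4, -7, 1, 2
Bring down 4.
  4 * -8 = -32; -32 - 7 = -39
  -39 * -8 = 312; 312 + 1 = 313
  313 * -8 = -2504; -2504 + 2 = -2502
Quotient: 4n^2 - 39n + 313, Remainder: -2502


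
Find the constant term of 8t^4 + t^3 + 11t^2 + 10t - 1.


Read off the constant term: -1


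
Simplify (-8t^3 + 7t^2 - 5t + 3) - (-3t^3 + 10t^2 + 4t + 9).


Distribute the minus sign:
  (-8t^3 + 7t^2 - 5t + 3)
- (-3t^3 + 10t^2 + 4t + 9)
Negate second polynomial: 3t^3 - 10t^2 - 4t - 9
Add: -5t^3 - 3t^2 - 9t - 6


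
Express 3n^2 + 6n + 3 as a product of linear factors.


Roots satisfy r1 + r2 = -b/a = -2 and r1*r2 = c/a = 1.
So r1 = -1, r2 = -1.
3n^2 + 6n + 3 = 3(n - r1)(n - r2) = 3(n + 1)(n + 1)


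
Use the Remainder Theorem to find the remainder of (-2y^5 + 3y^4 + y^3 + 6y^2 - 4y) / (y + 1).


By the Remainder Theorem, the remainder equals p(-1):
  -2*(-1)^5 = 2
  3*(-1)^4 = 3
  1*(-1)^3 = -1
  6*(-1)^2 = 6
  -4*(-1)^1 = 4
  constant: 0
Sum: 2 + 3 - 1 + 6 + 4 + 0 = 14


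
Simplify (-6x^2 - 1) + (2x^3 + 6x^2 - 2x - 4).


Align terms by degree and add:
  -6x^2 - 1
+ 2x^3 + 6x^2 - 2x - 4
= 2x^3 - 2x - 5


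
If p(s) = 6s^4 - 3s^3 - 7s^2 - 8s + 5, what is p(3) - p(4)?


p(3) = 323
p(4) = 1205
p(3) - p(4) = 323 - 1205 = -882


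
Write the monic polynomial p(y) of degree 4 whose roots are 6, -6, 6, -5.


p(y) = (y - 6)(y + 6)(y - 6)(y + 5)
Expand: y^4 - y^3 - 66y^2 + 36y + 1080


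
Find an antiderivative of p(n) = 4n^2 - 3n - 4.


Reverse power rule on each term:
  ∫ 4n^2 dn = (4/3)n^3
  ∫ -3n dn = -(3/2)n^2
  ∫ -4 dn = -4n
F(n) = (4/3)n^3 - (3/2)n^2 - 4n + C


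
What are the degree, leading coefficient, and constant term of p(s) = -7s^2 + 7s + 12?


Highest power of s is 2, with coefficient -7. Constant term is 12.
Degree = 2, leading coefficient = -7, constant term = 12


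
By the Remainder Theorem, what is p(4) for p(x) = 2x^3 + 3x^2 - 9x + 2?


By the Remainder Theorem, the remainder equals p(4):
  2*(4)^3 = 128
  3*(4)^2 = 48
  -9*(4)^1 = -36
  constant: 2
Sum: 128 + 48 - 36 + 2 = 142


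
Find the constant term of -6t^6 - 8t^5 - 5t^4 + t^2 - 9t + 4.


Read off the constant term: 4


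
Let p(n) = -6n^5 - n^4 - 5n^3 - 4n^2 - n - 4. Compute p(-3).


Using direct substitution:
  -6 * (-3)^5 = 1458
  -1 * (-3)^4 = -81
  -5 * (-3)^3 = 135
  -4 * (-3)^2 = -36
  -1 * (-3)^1 = 3
  constant: -4
Sum = 1458 - 81 + 135 - 36 + 3 - 4 = 1475


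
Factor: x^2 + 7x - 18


Roots satisfy r1 + r2 = -b/a = -7 and r1*r2 = c/a = -18.
So r1 = -9, r2 = 2.
x^2 + 7x - 18 = (x - r1)(x - r2) = (x + 9)(x - 2)


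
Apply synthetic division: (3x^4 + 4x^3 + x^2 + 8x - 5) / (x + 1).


Synthetic division with c = -1. Coefficients: 3, 4, 1, 8, -5
Bring down 3.
  3 * -1 = -3; -3 + 4 = 1
  1 * -1 = -1; -1 + 1 = 0
  0 * -1 = 0; 0 + 8 = 8
  8 * -1 = -8; -8 - 5 = -13
Quotient: 3x^3 + x^2 + 8, Remainder: -13


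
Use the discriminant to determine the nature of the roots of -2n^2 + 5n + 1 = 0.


D = b^2 - 4ac = (5)^2 - 4(-2)(1) = 25 + 8 = 33
Since D > 0: two distinct irrational roots


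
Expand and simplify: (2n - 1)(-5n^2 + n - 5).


Distribute each term of the first polynomial:
  (2n)(-5n^2 + n - 5) = -10n^3 + 2n^2 - 10n
  (-1)(-5n^2 + n - 5) = 5n^2 - n + 5
Sum: -10n^3 + 7n^2 - 11n + 5


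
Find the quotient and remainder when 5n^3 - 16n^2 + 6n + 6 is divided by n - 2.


(5n^3 - 16n^2 + 6n + 6) / (n - 2)
Step 1: 5n^2 * (n - 2) = 5n^3 - 10n^2; subtract.
Step 2: -6n * (n - 2) = -6n^2 + 12n; subtract.
Step 3: -6 * (n - 2) = -6n + 12; subtract.
Quotient: 5n^2 - 6n - 6, Remainder: -6


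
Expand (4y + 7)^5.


Expand (4y + 7)^5 by repeated multiplication:
  (4y + 7)^2 = 16y^2 + 56y + 49
  (4y + 7)^3 = 64y^3 + 336y^2 + 588y + 343
  (4y + 7)^4 = 256y^4 + 1792y^3 + 4704y^2 + 5488y + 2401
= 1024y^5 + 8960y^4 + 31360y^3 + 54880y^2 + 48020y + 16807


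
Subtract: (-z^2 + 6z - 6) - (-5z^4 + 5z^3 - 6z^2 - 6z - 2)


Distribute the minus sign:
  (-z^2 + 6z - 6)
- (-5z^4 + 5z^3 - 6z^2 - 6z - 2)
Negate second polynomial: 5z^4 - 5z^3 + 6z^2 + 6z + 2
Add: 5z^4 - 5z^3 + 5z^2 + 12z - 4


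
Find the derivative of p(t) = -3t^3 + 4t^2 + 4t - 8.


Apply the power rule term by term:
  d/dt(-3t^3) = -9t^2
  d/dt(4t^2) = 8t
  d/dt(4t) = 4
  d/dt(-8) = 0
p'(t) = -9t^2 + 8t + 4


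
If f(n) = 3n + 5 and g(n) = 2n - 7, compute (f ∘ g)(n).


Substitute g(n) into f:
f(g(n)) = 3*(2n - 7) + 5
Expand and combine: 6n - 16


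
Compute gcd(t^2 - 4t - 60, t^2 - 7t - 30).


Factor each:
  t^2 - 4t - 60 = (t - 10)(t + 6)
  t^2 - 7t - 30 = (t - 10)(t + 3)
Common monic factor: t - 10


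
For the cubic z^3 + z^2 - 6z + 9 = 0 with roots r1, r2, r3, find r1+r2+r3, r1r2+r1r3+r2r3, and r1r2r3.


Monic cubic z^3+bz^2+cz+d=0: sum=-b, pairwise sum=c, product=-d.
b=1, c=-6, d=9
r1+r2+r3 = -1
r1r2+r1r3+r2r3 = -6
r1r2r3 = -9


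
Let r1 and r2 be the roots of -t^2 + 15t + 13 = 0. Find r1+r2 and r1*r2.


For at^2+bt+c=0: sum = -b/a, product = c/a.
a=-1, b=15, c=13
Sum = -(15)/-1 = 15
Product = (13)/-1 = -13


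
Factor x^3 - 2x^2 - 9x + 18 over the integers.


Try integer roots (divisors of 18). x=3: p(3)=0.
Divide out (x - 3): quotient is x^2 + x - 6.
Factor the quadratic: (x + 3)(x - 2)
Result: (x - 3)(x + 3)(x - 2)


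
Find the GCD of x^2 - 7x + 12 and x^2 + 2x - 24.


Factor each:
  x^2 - 7x + 12 = (x - 4)(x - 3)
  x^2 + 2x - 24 = (x - 4)(x + 6)
Common monic factor: x - 4


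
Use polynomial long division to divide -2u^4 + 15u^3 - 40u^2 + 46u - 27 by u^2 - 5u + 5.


(-2u^4 + 15u^3 - 40u^2 + 46u - 27) / (u^2 - 5u + 5)
Step 1: -2u^2 * (u^2 - 5u + 5) = -2u^4 + 10u^3 - 10u^2; subtract.
Step 2: 5u * (u^2 - 5u + 5) = 5u^3 - 25u^2 + 25u; subtract.
Step 3: -5 * (u^2 - 5u + 5) = -5u^2 + 25u - 25; subtract.
Quotient: -2u^2 + 5u - 5, Remainder: -4u - 2


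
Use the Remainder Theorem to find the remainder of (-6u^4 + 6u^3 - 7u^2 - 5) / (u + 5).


By the Remainder Theorem, the remainder equals p(-5):
  -6*(-5)^4 = -3750
  6*(-5)^3 = -750
  -7*(-5)^2 = -175
  0*(-5)^1 = 0
  constant: -5
Sum: -3750 - 750 - 175 + 0 - 5 = -4680


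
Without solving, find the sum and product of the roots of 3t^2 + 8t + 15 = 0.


For at^2+bt+c=0: sum = -b/a, product = c/a.
a=3, b=8, c=15
Sum = -(8)/3 = -8/3
Product = (15)/3 = 5


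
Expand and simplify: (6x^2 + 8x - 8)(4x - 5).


Distribute each term of the first polynomial:
  (6x^2)(4x - 5) = 24x^3 - 30x^2
  (8x)(4x - 5) = 32x^2 - 40x
  (-8)(4x - 5) = -32x + 40
Sum: 24x^3 + 2x^2 - 72x + 40


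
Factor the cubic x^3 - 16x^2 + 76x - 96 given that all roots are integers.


Try integer roots (divisors of -96). x=2: p(2)=0.
Divide out (x - 2): quotient is x^2 - 14x + 48.
Factor the quadratic: (x - 8)(x - 6)
Result: (x - 2)(x - 8)(x - 6)


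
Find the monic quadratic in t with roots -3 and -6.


p(t) = (t + 3)(t + 6)
Expand: t^2 + 9t + 18


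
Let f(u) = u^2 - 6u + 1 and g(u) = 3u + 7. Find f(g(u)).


Substitute g(u) into f:
f(g(u)) = 1*(3u + 7)^2 + (-6)*(3u + 7) + 1
(3u + 7)^2 = 9u^2 + 42u + 49
Expand and combine: 9u^2 + 24u + 8


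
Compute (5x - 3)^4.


Expand (5x - 3)^4 by repeated multiplication:
  (5x - 3)^2 = 25x^2 - 30x + 9
  (5x - 3)^3 = 125x^3 - 225x^2 + 135x - 27
= 625x^4 - 1500x^3 + 1350x^2 - 540x + 81


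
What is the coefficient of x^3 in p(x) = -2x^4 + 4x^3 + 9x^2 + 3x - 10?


Read off the coefficient of x^3: 4


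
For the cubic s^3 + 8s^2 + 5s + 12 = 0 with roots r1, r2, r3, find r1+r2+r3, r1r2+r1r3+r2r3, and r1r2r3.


Monic cubic s^3+bs^2+cs+d=0: sum=-b, pairwise sum=c, product=-d.
b=8, c=5, d=12
r1+r2+r3 = -8
r1r2+r1r3+r2r3 = 5
r1r2r3 = -12


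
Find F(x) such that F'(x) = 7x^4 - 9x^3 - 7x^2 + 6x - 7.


Reverse power rule on each term:
  ∫ 7x^4 dx = (7/5)x^5
  ∫ -9x^3 dx = -(9/4)x^4
  ∫ -7x^2 dx = -(7/3)x^3
  ∫ 6x dx = 3x^2
  ∫ -7 dx = -7x
F(x) = (7/5)x^5 - (9/4)x^4 - (7/3)x^3 + 3x^2 - 7x + C


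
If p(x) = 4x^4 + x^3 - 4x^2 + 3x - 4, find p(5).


Using direct substitution:
  4 * (5)^4 = 2500
  1 * (5)^3 = 125
  -4 * (5)^2 = -100
  3 * (5)^1 = 15
  constant: -4
Sum = 2500 + 125 - 100 + 15 - 4 = 2536


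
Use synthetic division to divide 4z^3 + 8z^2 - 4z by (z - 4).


Synthetic division with c = 4. Coefficients: 4, 8, -4, 0
Bring down 4.
  4 * 4 = 16; 16 + 8 = 24
  24 * 4 = 96; 96 - 4 = 92
  92 * 4 = 368; 368 + 0 = 368
Quotient: 4z^2 + 24z + 92, Remainder: 368


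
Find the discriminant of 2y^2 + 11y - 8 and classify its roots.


D = b^2 - 4ac = (11)^2 - 4(2)(-8) = 121 + 64 = 185
Since D > 0: two distinct irrational roots


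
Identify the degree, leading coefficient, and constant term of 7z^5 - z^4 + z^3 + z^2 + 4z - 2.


Highest power of z is 5, with coefficient 7. Constant term is -2.
Degree = 5, leading coefficient = 7, constant term = -2


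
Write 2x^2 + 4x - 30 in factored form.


Roots satisfy r1 + r2 = -b/a = -2 and r1*r2 = c/a = -15.
So r1 = -5, r2 = 3.
2x^2 + 4x - 30 = 2(x - r1)(x - r2) = 2(x + 5)(x - 3)


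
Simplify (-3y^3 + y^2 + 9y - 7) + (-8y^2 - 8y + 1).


Align terms by degree and add:
  -3y^3 + y^2 + 9y - 7
  -8y^2 - 8y + 1
= -3y^3 - 7y^2 + y - 6


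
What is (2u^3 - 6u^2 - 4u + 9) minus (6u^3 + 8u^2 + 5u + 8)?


Distribute the minus sign:
  (2u^3 - 6u^2 - 4u + 9)
- (6u^3 + 8u^2 + 5u + 8)
Negate second polynomial: -6u^3 - 8u^2 - 5u - 8
Add: -4u^3 - 14u^2 - 9u + 1


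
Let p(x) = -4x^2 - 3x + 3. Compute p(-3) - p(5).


p(-3) = -24
p(5) = -112
p(-3) - p(5) = -24 + 112 = 88


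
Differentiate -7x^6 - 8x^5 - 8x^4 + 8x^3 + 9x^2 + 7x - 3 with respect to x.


Apply the power rule term by term:
  d/dx(-7x^6) = -42x^5
  d/dx(-8x^5) = -40x^4
  d/dx(-8x^4) = -32x^3
  d/dx(8x^3) = 24x^2
  d/dx(9x^2) = 18x
  d/dx(7x) = 7
  d/dx(-3) = 0
p'(x) = -42x^5 - 40x^4 - 32x^3 + 24x^2 + 18x + 7


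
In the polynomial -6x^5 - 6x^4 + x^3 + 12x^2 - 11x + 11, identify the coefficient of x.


Read off the coefficient of x: -11


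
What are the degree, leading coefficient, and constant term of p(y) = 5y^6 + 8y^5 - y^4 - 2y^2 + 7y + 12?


Highest power of y is 6, with coefficient 5. Constant term is 12.
Degree = 6, leading coefficient = 5, constant term = 12


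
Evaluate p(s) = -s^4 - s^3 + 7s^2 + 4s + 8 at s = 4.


Using direct substitution:
  -1 * (4)^4 = -256
  -1 * (4)^3 = -64
  7 * (4)^2 = 112
  4 * (4)^1 = 16
  constant: 8
Sum = -256 - 64 + 112 + 16 + 8 = -184


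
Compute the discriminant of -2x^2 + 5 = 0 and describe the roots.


D = b^2 - 4ac = (0)^2 - 4(-2)(5) = 0 + 40 = 40
Since D > 0: two distinct irrational roots


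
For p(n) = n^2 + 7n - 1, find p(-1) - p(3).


p(-1) = -7
p(3) = 29
p(-1) - p(3) = -7 - 29 = -36


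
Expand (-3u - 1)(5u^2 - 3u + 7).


Distribute each term of the first polynomial:
  (-3u)(5u^2 - 3u + 7) = -15u^3 + 9u^2 - 21u
  (-1)(5u^2 - 3u + 7) = -5u^2 + 3u - 7
Sum: -15u^3 + 4u^2 - 18u - 7


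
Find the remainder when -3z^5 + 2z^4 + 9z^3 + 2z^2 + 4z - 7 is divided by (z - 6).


By the Remainder Theorem, the remainder equals p(6):
  -3*(6)^5 = -23328
  2*(6)^4 = 2592
  9*(6)^3 = 1944
  2*(6)^2 = 72
  4*(6)^1 = 24
  constant: -7
Sum: -23328 + 2592 + 1944 + 72 + 24 - 7 = -18703


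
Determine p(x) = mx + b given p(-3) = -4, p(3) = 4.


p(x) = mx + b. Using p(-3)=-4, p(3)=4:
m = (-4 - 4)/(-3 - 3) = -8/-6 = 4/3
b = -4 - m*(-3) = -4 + 4 = 0
p(x) = (4/3)x


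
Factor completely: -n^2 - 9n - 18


Roots satisfy r1 + r2 = -b/a = -9 and r1*r2 = c/a = 18.
So r1 = -3, r2 = -6.
-n^2 - 9n - 18 = -(n - r1)(n - r2) = -(n + 3)(n + 6)


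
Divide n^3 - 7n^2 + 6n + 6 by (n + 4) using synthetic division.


Synthetic division with c = -4. Coefficients: 1, -7, 6, 6
Bring down 1.
  1 * -4 = -4; -4 - 7 = -11
  -11 * -4 = 44; 44 + 6 = 50
  50 * -4 = -200; -200 + 6 = -194
Quotient: n^2 - 11n + 50, Remainder: -194


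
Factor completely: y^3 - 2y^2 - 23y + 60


Try integer roots (divisors of 60). y=3: p(3)=0.
Divide out (y - 3): quotient is y^2 + y - 20.
Factor the quadratic: (y + 5)(y - 4)
Result: (y - 3)(y + 5)(y - 4)


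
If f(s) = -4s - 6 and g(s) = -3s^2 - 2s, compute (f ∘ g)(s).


Substitute g(s) into f:
f(g(s)) = -4*(-3s^2 - 2s) + (-6)
Expand and combine: 12s^2 + 8s - 6


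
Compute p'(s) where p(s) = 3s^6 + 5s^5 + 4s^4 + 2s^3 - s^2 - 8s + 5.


Apply the power rule term by term:
  d/ds(3s^6) = 18s^5
  d/ds(5s^5) = 25s^4
  d/ds(4s^4) = 16s^3
  d/ds(2s^3) = 6s^2
  d/ds(-s^2) = -2s
  d/ds(-8s) = -8
  d/ds(5) = 0
p'(s) = 18s^5 + 25s^4 + 16s^3 + 6s^2 - 2s - 8


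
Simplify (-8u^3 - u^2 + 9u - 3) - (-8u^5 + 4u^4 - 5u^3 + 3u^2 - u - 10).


Distribute the minus sign:
  (-8u^3 - u^2 + 9u - 3)
- (-8u^5 + 4u^4 - 5u^3 + 3u^2 - u - 10)
Negate second polynomial: 8u^5 - 4u^4 + 5u^3 - 3u^2 + u + 10
Add: 8u^5 - 4u^4 - 3u^3 - 4u^2 + 10u + 7


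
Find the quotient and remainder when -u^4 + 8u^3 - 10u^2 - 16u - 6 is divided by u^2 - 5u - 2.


(-u^4 + 8u^3 - 10u^2 - 16u - 6) / (u^2 - 5u - 2)
Step 1: -u^2 * (u^2 - 5u - 2) = -u^4 + 5u^3 + 2u^2; subtract.
Step 2: 3u * (u^2 - 5u - 2) = 3u^3 - 15u^2 - 6u; subtract.
Step 3: 3 * (u^2 - 5u - 2) = 3u^2 - 15u - 6; subtract.
Quotient: -u^2 + 3u + 3, Remainder: 5u


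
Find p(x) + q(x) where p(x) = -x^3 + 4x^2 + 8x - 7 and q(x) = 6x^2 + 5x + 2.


Align terms by degree and add:
  -x^3 + 4x^2 + 8x - 7
+ 6x^2 + 5x + 2
= -x^3 + 10x^2 + 13x - 5


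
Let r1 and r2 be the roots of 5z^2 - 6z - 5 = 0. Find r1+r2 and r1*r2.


For az^2+bz+c=0: sum = -b/a, product = c/a.
a=5, b=-6, c=-5
Sum = -(-6)/5 = 6/5
Product = (-5)/5 = -1


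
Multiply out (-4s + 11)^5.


Expand (-4s + 11)^5 by repeated multiplication:
  (-4s + 11)^2 = 16s^2 - 88s + 121
  (-4s + 11)^3 = -64s^3 + 528s^2 - 1452s + 1331
  (-4s + 11)^4 = 256s^4 - 2816s^3 + 11616s^2 - 21296s + 14641
= -1024s^5 + 14080s^4 - 77440s^3 + 212960s^2 - 292820s + 161051


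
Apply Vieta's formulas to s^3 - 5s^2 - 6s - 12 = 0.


Monic cubic s^3+bs^2+cs+d=0: sum=-b, pairwise sum=c, product=-d.
b=-5, c=-6, d=-12
r1+r2+r3 = 5
r1r2+r1r3+r2r3 = -6
r1r2r3 = 12


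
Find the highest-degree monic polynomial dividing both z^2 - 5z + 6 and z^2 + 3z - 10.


Factor each:
  z^2 - 5z + 6 = (z - 2)(z - 3)
  z^2 + 3z - 10 = (z - 2)(z + 5)
Common monic factor: z - 2
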